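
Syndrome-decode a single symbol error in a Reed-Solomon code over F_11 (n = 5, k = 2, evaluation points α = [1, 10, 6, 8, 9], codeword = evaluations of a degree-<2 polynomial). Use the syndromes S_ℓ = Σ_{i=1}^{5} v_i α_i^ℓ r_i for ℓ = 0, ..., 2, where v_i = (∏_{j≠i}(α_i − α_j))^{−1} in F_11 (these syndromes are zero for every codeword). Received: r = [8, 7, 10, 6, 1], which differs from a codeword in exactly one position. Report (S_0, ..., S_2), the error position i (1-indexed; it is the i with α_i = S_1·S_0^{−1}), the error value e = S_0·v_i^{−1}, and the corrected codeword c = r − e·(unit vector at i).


S = (5, 8, 4), error at position 3, error magnitude e = 5, c = [8, 7, 5, 6, 1].

Step 1: column multipliers v_i = (∏_{j≠i}(α_i − α_j))^{−1} mod 11.
  i = 1 (α = 1): (1−10)(1−6)(1−8)(1−9) = (−9)·(−5)·(−7)·(−8) = 2520 ≡ 1, so v_1 = 1^{−1} = 1 (mod 11).
  i = 2 (α = 10): (10−1)(10−6)(10−8)(10−9) = 9·4·2·1 = 72 ≡ 6, so v_2 = 6^{−1} = 2 (mod 11).
  i = 3 (α = 6): (6−1)(6−10)(6−8)(6−9) = 5·(−4)·(−2)·(−3) = −120 ≡ 1, so v_3 = 1^{−1} = 1 (mod 11).
  i = 4 (α = 8): (8−1)(8−10)(8−6)(8−9) = 7·(−2)·2·(−1) = 28 ≡ 6, so v_4 = 6^{−1} = 2 (mod 11).
  i = 5 (α = 9): (9−1)(9−10)(9−6)(9−8) = 8·(−1)·3·1 = −24 ≡ 9, so v_5 = 9^{−1} = 5 (mod 11).
  v = [1, 2, 1, 2, 5].
Step 2: syndromes of r = [8, 7, 10, 6, 1] (all sums mod 11).
  S_0 = Σ v_i r_i = 1·8 + 2·7 + 1·10 + 2·6 + 5·1 = 49 ≡ 5.
  S_1 = Σ v_i α_i r_i = 1·1·8 + 2·10·7 + 1·6·10 + 2·8·6 + 5·9·1 = 349 ≡ 8.
  α_i^2 mod 11 = [1, 1, 3, 9, 4].
  S_2 = Σ v_i α_i^2 r_i = 1·1·8 + 2·1·7 + 1·3·10 + 2·9·6 + 5·4·1 = 180 ≡ 4.
  S = (5, 8, 4) ≠ 0, so r is not a codeword (an error is present).
Step 3: locate the error. For a single error e at position i, S_ℓ = v_i·e·α_i^ℓ, so α_err = S_1/S_0.
  S_0^{−1} = 5^{−1} = 9 (mod 11), so α_err = 8·9 = 72 ≡ 6 = α_3. Error position i = 3.
  Consistency check: S_2/S_1 = 4·7 = 28 ≡ 6 = α_err ✓ (single-error assumption holds).
Step 4: error magnitude e = S_0/v_3 = S_0·∏_{j≠3}(α_3 − α_j) = 5·1 = 5 ≡ 5 (mod 11).
Step 5: correct position 3: c_3 = r_3 − e = 10 − 5 ≡ 5 (mod 11). Hence c = [8, 7, 5, 6, 1].
  Check: interpolating c through the α_i gives m(x) = 2 + 6·x (degree < 2) with m(α_i) = c_i for every i, so c is indeed a codeword.


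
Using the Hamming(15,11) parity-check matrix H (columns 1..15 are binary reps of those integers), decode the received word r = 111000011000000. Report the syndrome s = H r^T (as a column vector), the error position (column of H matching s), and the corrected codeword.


s = (0, 0, 0, 1)^T, error position = 1, corrected codeword c = 011000011000000

Compute s = H r^T mod 2 one row at a time:
  s_1 = 1 + 1 + 0 + 0 + 0 + 0 + 0 + 0 = 2 ≡ 0 (mod 2).
  s_2 = 0 + 0 + 0 + 0 + 0 + 0 + 0 + 0 = 0 ≡ 0 (mod 2).
  s_3 = 1 + 1 + 0 + 0 + 0 + 0 + 0 + 0 = 2 ≡ 0 (mod 2).
  s_4 = 1 + 1 + 0 + 0 + 1 + 0 + 0 + 0 = 3 ≡ 1 (mod 2).
s = (0, 0, 0, 1)^T — this equals column 1 of H (binary 0001), so error is at position 1.
Correct: flip bit 1 of r = 111000011000000 to get c = 011000011000000.


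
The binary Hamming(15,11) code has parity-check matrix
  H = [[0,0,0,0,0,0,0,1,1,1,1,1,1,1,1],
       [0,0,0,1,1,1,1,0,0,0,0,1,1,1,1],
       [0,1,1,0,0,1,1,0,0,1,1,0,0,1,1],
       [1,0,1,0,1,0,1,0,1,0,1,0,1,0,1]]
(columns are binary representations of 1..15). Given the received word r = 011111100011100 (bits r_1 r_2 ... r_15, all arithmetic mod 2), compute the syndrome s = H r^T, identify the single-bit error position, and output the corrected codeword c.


s = (1, 0, 1, 1)^T, error position = 11, corrected codeword c = 011111100001100

Compute s = H r^T mod 2 one row at a time:
  s_1 = 0 + 0 + 0 + 1 + 1 + 1 + 0 + 0 = 3 ≡ 1 (mod 2).
  s_2 = 1 + 1 + 1 + 1 + 1 + 1 + 0 + 0 = 6 ≡ 0 (mod 2).
  s_3 = 1 + 1 + 1 + 1 + 0 + 1 + 0 + 0 = 5 ≡ 1 (mod 2).
  s_4 = 0 + 1 + 1 + 1 + 0 + 1 + 1 + 0 = 5 ≡ 1 (mod 2).
s = (1, 0, 1, 1)^T — this equals column 11 of H (binary 1011), so error is at position 11.
Correct: flip bit 11 of r = 011111100011100 to get c = 011111100001100.


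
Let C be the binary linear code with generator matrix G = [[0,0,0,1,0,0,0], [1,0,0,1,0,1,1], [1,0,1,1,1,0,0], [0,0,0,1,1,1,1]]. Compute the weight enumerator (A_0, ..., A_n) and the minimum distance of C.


Weight distribution: A_0 = 1, A_1 = 2, A_2 = 2, A_3 = 4, A_4 = 5, A_5 = 2. Minimum distance d = 1.

Enumerate all 2^4 = 16 messages m ∈ F_2^4.
For each, compute codeword c = mG in F_2^7, then tally its weight.
  m = 0000 → c = 0000000, weight = 0.
  m = 1000 → c = 0001000, weight = 1.
  m = 0100 → c = 1001011, weight = 4.
  m = 1100 → c = 1000011, weight = 3.
  m = 0010 → c = 1011100, weight = 4.
  m = 1010 → c = 1010100, weight = 3.
  m = 0110 → c = 0010111, weight = 4.
  m = 1110 → c = 0011111, weight = 5.
  m = 0001 → c = 0001111, weight = 4.
  m = 1001 → c = 0000111, weight = 3.
  m = 0101 → c = 1000100, weight = 2.
  m = 1101 → c = 1001100, weight = 3.
  m = 0011 → c = 1010011, weight = 4.
  m = 1011 → c = 1011011, weight = 5.
  m = 0111 → c = 0011000, weight = 2.
  m = 1111 → c = 0010000, weight = 1.
Tally weights:
  weight 0: 1 codewords.
  weight 1: 2 codewords.
  weight 2: 2 codewords.
  weight 3: 4 codewords.
  weight 4: 5 codewords.
  weight 5: 2 codewords.
Minimum distance d = smallest w > 0 with A_w > 0 = 1.
Sanity: Σ A_w = 16 = 2^4 = 16 ✓.


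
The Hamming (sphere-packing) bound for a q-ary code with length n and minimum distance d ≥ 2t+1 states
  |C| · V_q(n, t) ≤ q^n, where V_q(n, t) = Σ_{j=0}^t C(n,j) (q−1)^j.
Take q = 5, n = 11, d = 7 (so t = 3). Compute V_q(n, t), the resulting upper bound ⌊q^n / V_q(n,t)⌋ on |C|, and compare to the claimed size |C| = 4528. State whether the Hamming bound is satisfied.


V_q(n, t) = 11485, q^n = 48828125, Hamming bound = 4251, |C| = 4528 > bound (violated).

Step 1: Compute V_q(n, t) = Σ_{j=0}^3 C(n, j) (q−1)^j.
  j = 0: C(11,0)·(4)^0 = 1·1 = 1.
  j = 1: C(11,1)·(4)^1 = 11·4 = 44.
  j = 2: C(11,2)·(4)^2 = 55·16 = 880.
  j = 3: C(11,3)·(4)^3 = 165·64 = 10560.
  V_q(n, t) = 1 + 44 + 880 + 10560 = 11485.
Step 2: q^n = 5^11 = 48828125.
Step 3: Hamming bound ⌊q^n / V_q(n,t)⌋ = ⌊48828125/11485⌋ = 4251.
Step 4: Compare |C| = 4528 to 4251: violated.
The claimed |C| lies above the Hamming bound, so no 5-ary code of length 11 with d ≥ 7 can have 4528 codewords.


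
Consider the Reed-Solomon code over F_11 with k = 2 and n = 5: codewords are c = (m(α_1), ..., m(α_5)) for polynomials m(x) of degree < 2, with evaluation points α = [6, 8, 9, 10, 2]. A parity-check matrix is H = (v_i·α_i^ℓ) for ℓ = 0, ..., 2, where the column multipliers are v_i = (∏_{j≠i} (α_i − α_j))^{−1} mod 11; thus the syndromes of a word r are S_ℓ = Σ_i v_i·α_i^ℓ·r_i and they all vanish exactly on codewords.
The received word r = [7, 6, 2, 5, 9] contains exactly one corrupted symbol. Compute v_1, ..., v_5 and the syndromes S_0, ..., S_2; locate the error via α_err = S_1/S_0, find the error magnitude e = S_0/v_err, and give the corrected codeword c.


S = (2, 7, 8), error at position 3, error magnitude e = 2, c = [7, 6, 0, 5, 9].

Step 1: column multipliers v_i = (∏_{j≠i}(α_i − α_j))^{−1} mod 11.
  i = 1 (α = 6): (6−8)(6−9)(6−10)(6−2) = (−2)·(−3)·(−4)·4 = −96 ≡ 3, so v_1 = 3^{−1} = 4 (mod 11).
  i = 2 (α = 8): (8−6)(8−9)(8−10)(8−2) = 2·(−1)·(−2)·6 = 24 ≡ 2, so v_2 = 2^{−1} = 6 (mod 11).
  i = 3 (α = 9): (9−6)(9−8)(9−10)(9−2) = 3·1·(−1)·7 = −21 ≡ 1, so v_3 = 1^{−1} = 1 (mod 11).
  i = 4 (α = 10): (10−6)(10−8)(10−9)(10−2) = 4·2·1·8 = 64 ≡ 9, so v_4 = 9^{−1} = 5 (mod 11).
  i = 5 (α = 2): (2−6)(2−8)(2−9)(2−10) = (−4)·(−6)·(−7)·(−8) = 1344 ≡ 2, so v_5 = 2^{−1} = 6 (mod 11).
  v = [4, 6, 1, 5, 6].
Step 2: syndromes of r = [7, 6, 2, 5, 9] (all sums mod 11).
  S_0 = Σ v_i r_i = 4·7 + 6·6 + 1·2 + 5·5 + 6·9 = 145 ≡ 2.
  S_1 = Σ v_i α_i r_i = 4·6·7 + 6·8·6 + 1·9·2 + 5·10·5 + 6·2·9 = 832 ≡ 7.
  α_i^2 mod 11 = [3, 9, 4, 1, 4].
  S_2 = Σ v_i α_i^2 r_i = 4·3·7 + 6·9·6 + 1·4·2 + 5·1·5 + 6·4·9 = 657 ≡ 8.
  S = (2, 7, 8) ≠ 0, so r is not a codeword (an error is present).
Step 3: locate the error. For a single error e at position i, S_ℓ = v_i·e·α_i^ℓ, so α_err = S_1/S_0.
  S_0^{−1} = 2^{−1} = 6 (mod 11), so α_err = 7·6 = 42 ≡ 9 = α_3. Error position i = 3.
  Consistency check: S_2/S_1 = 8·8 = 64 ≡ 9 = α_err ✓ (single-error assumption holds).
Step 4: error magnitude e = S_0/v_3 = S_0·∏_{j≠3}(α_3 − α_j) = 2·1 = 2 ≡ 2 (mod 11).
Step 5: correct position 3: c_3 = r_3 − e = 2 − 2 ≡ 0 (mod 11). Hence c = [7, 6, 0, 5, 9].
  Check: interpolating c through the α_i gives m(x) = 10 + 5·x (degree < 2) with m(α_i) = c_i for every i, so c is indeed a codeword.


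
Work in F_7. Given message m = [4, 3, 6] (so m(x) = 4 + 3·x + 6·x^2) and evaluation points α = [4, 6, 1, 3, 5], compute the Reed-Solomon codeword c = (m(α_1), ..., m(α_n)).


c = [0, 0, 6, 4, 1]

Message polynomial: m(x) = 4 + 3·x + 6·x^2 (mod 7).
For each evaluation point α_i, compute m(α_i) mod 7:
  α_1 = 4: Horner steps 6 → 6 → 0, so m(4) = 0.
  α_2 = 6: Horner steps 6 → 4 → 0, so m(6) = 0.
  α_3 = 1: Horner steps 6 → 2 → 6, so m(1) = 6.
  α_4 = 3: Horner steps 6 → 0 → 4, so m(3) = 4.
  α_5 = 5: Horner steps 6 → 5 → 1, so m(5) = 1.
Codeword c = [0, 0, 6, 4, 1] ∈ F_7^5.


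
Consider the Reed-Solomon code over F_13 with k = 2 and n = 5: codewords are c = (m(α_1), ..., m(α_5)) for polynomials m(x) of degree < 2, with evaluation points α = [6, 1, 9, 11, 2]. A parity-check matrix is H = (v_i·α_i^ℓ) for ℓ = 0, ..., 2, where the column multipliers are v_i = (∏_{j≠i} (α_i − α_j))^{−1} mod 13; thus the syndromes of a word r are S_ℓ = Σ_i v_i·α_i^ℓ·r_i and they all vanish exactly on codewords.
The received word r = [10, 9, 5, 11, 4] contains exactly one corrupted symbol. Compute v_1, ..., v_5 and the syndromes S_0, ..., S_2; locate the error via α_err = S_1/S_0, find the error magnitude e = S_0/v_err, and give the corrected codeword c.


S = (5, 6, 2), error at position 3, error magnitude e = 10, c = [10, 9, 8, 11, 4].

Step 1: column multipliers v_i = (∏_{j≠i}(α_i − α_j))^{−1} mod 13.
  i = 1 (α = 6): (6−1)(6−9)(6−11)(6−2) = 5·(−3)·(−5)·4 = 300 ≡ 1, so v_1 = 1^{−1} = 1 (mod 13).
  i = 2 (α = 1): (1−6)(1−9)(1−11)(1−2) = (−5)·(−8)·(−10)·(−1) = 400 ≡ 10, so v_2 = 10^{−1} = 4 (mod 13).
  i = 3 (α = 9): (9−6)(9−1)(9−11)(9−2) = 3·8·(−2)·7 = −336 ≡ 2, so v_3 = 2^{−1} = 7 (mod 13).
  i = 4 (α = 11): (11−6)(11−1)(11−9)(11−2) = 5·10·2·9 = 900 ≡ 3, so v_4 = 3^{−1} = 9 (mod 13).
  i = 5 (α = 2): (2−6)(2−1)(2−9)(2−11) = (−4)·1·(−7)·(−9) = −252 ≡ 8, so v_5 = 8^{−1} = 5 (mod 13).
  v = [1, 4, 7, 9, 5].
Step 2: syndromes of r = [10, 9, 5, 11, 4] (all sums mod 13).
  S_0 = Σ v_i r_i = 1·10 + 4·9 + 7·5 + 9·11 + 5·4 = 200 ≡ 5.
  S_1 = Σ v_i α_i r_i = 1·6·10 + 4·1·9 + 7·9·5 + 9·11·11 + 5·2·4 = 1540 ≡ 6.
  α_i^2 mod 13 = [10, 1, 3, 4, 4].
  S_2 = Σ v_i α_i^2 r_i = 1·10·10 + 4·1·9 + 7·3·5 + 9·4·11 + 5·4·4 = 717 ≡ 2.
  S = (5, 6, 2) ≠ 0, so r is not a codeword (an error is present).
Step 3: locate the error. For a single error e at position i, S_ℓ = v_i·e·α_i^ℓ, so α_err = S_1/S_0.
  S_0^{−1} = 5^{−1} = 8 (mod 13), so α_err = 6·8 = 48 ≡ 9 = α_3. Error position i = 3.
  Consistency check: S_2/S_1 = 2·11 = 22 ≡ 9 = α_err ✓ (single-error assumption holds).
Step 4: error magnitude e = S_0/v_3 = S_0·∏_{j≠3}(α_3 − α_j) = 5·2 = 10 ≡ 10 (mod 13).
Step 5: correct position 3: c_3 = r_3 − e = 5 − 10 ≡ 8 (mod 13). Hence c = [10, 9, 8, 11, 4].
  Check: interpolating c through the α_i gives m(x) = 1 + 8·x (degree < 2) with m(α_i) = c_i for every i, so c is indeed a codeword.


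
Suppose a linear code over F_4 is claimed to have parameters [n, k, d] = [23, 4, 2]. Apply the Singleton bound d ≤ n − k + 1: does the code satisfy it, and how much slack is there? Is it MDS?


Singleton RHS = n − k + 1 = 20, slack = 18, bound satisfied, not MDS.

Singleton bound: d ≤ n − k + 1.
Here n = 23, k = 4, so n − k + 1 = 20.
Given d = 2, check d ≤ 20: YES.
Slack = (n − k + 1) − d = 18.
The code is NOT MDS (slack = 18 > 0).
Description: the claimed parameters are [23, 4, 2]_4; such a code would be non-MDS.


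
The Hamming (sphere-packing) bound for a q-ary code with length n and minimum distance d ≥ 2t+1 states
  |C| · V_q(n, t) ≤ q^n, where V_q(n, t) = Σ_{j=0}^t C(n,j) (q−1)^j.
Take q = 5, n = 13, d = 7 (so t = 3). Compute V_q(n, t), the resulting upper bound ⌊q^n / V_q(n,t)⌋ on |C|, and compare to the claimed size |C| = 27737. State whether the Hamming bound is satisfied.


V_q(n, t) = 19605, q^n = 1220703125, Hamming bound = 62264, |C| = 27737 ≤ bound (satisfied).

Step 1: Compute V_q(n, t) = Σ_{j=0}^3 C(n, j) (q−1)^j.
  j = 0: C(13,0)·(4)^0 = 1·1 = 1.
  j = 1: C(13,1)·(4)^1 = 13·4 = 52.
  j = 2: C(13,2)·(4)^2 = 78·16 = 1248.
  j = 3: C(13,3)·(4)^3 = 286·64 = 18304.
  V_q(n, t) = 1 + 52 + 1248 + 18304 = 19605.
Step 2: q^n = 5^13 = 1220703125.
Step 3: Hamming bound ⌊q^n / V_q(n,t)⌋ = ⌊1220703125/19605⌋ = 62264.
Step 4: Compare |C| = 27737 to 62264: satisfied.
The claimed |C| lies below the Hamming bound.


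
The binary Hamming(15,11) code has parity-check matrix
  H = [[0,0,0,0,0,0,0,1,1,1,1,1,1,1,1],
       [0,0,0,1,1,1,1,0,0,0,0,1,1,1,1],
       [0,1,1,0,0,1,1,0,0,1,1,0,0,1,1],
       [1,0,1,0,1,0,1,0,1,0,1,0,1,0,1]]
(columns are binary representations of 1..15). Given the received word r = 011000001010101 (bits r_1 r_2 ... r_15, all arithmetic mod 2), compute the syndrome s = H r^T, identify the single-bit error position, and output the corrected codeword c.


s = (0, 0, 0, 1)^T, error position = 1, corrected codeword c = 111000001010101

Compute s = H r^T mod 2 one row at a time:
  s_1 = 0 + 1 + 0 + 1 + 0 + 1 + 0 + 1 = 4 ≡ 0 (mod 2).
  s_2 = 0 + 0 + 0 + 0 + 0 + 1 + 0 + 1 = 2 ≡ 0 (mod 2).
  s_3 = 1 + 1 + 0 + 0 + 0 + 1 + 0 + 1 = 4 ≡ 0 (mod 2).
  s_4 = 0 + 1 + 0 + 0 + 1 + 1 + 1 + 1 = 5 ≡ 1 (mod 2).
s = (0, 0, 0, 1)^T — this equals column 1 of H (binary 0001), so error is at position 1.
Correct: flip bit 1 of r = 011000001010101 to get c = 111000001010101.


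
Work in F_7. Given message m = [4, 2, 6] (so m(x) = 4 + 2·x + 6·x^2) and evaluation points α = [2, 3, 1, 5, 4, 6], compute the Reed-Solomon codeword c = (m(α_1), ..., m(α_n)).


c = [4, 1, 5, 3, 3, 1]

Message polynomial: m(x) = 4 + 2·x + 6·x^2 (mod 7).
For each evaluation point α_i, compute m(α_i) mod 7:
  α_1 = 2: Horner steps 6 → 0 → 4, so m(2) = 4.
  α_2 = 3: Horner steps 6 → 6 → 1, so m(3) = 1.
  α_3 = 1: Horner steps 6 → 1 → 5, so m(1) = 5.
  α_4 = 5: Horner steps 6 → 4 → 3, so m(5) = 3.
  α_5 = 4: Horner steps 6 → 5 → 3, so m(4) = 3.
  α_6 = 6: Horner steps 6 → 3 → 1, so m(6) = 1.
Codeword c = [4, 1, 5, 3, 3, 1] ∈ F_7^6.


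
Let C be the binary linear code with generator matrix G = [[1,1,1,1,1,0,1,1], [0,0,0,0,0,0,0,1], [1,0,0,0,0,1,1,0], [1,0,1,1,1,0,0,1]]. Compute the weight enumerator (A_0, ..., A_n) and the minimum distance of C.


Weight distribution: A_0 = 1, A_1 = 1, A_2 = 1, A_3 = 3, A_4 = 3, A_5 = 3, A_6 = 3, A_7 = 1. Minimum distance d = 1.

Enumerate all 2^4 = 16 messages m ∈ F_2^4.
For each, compute codeword c = mG in F_2^8, then tally its weight.
  m = 0000 → c = 00000000, weight = 0.
  m = 1000 → c = 11111011, weight = 7.
  m = 0100 → c = 00000001, weight = 1.
  m = 1100 → c = 11111010, weight = 6.
  m = 0010 → c = 10000110, weight = 3.
  m = 1010 → c = 01111101, weight = 6.
  m = 0110 → c = 10000111, weight = 4.
  m = 1110 → c = 01111100, weight = 5.
  m = 0001 → c = 10111001, weight = 5.
  m = 1001 → c = 01000010, weight = 2.
  m = 0101 → c = 10111000, weight = 4.
  m = 1101 → c = 01000011, weight = 3.
  m = 0011 → c = 00111111, weight = 6.
  m = 1011 → c = 11000100, weight = 3.
  m = 0111 → c = 00111110, weight = 5.
  m = 1111 → c = 11000101, weight = 4.
Tally weights:
  weight 0: 1 codewords.
  weight 1: 1 codewords.
  weight 2: 1 codewords.
  weight 3: 3 codewords.
  weight 4: 3 codewords.
  weight 5: 3 codewords.
  weight 6: 3 codewords.
  weight 7: 1 codewords.
Minimum distance d = smallest w > 0 with A_w > 0 = 1.
Sanity: Σ A_w = 16 = 2^4 = 16 ✓.


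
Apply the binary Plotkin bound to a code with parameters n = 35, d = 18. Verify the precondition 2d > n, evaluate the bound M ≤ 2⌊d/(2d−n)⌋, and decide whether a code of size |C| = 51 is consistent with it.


Plotkin bound M ≤ 36; given |C| = 51 > bound (violated).

Check applicability: 2d = 36, n = 35.
2d − n = 1 > 0, so Plotkin applies.
Compute d/(2d−n) = 18/1 ≈ 18.0000.
⌊d/(2d−n)⌋ = 18.
Plotkin bound: M ≤ 2·18 = 36.
Given |C| = 51, check: VIOLATED.
This |C| is above the Plotkin bound, so no binary code with n = 35, d = 18 and 51 codewords exists.


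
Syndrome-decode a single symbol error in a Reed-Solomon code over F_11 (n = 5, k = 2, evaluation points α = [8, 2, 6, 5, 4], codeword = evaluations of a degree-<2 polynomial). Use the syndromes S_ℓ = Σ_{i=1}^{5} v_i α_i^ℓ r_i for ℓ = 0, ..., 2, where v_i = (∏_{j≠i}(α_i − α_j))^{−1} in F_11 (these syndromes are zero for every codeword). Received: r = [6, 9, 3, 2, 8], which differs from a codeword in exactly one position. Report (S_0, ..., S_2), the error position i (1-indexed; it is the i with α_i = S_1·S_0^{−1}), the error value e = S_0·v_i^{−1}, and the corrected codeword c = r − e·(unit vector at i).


S = (3, 7, 9), error at position 3, error magnitude e = 7, c = [6, 9, 7, 2, 8].

Step 1: column multipliers v_i = (∏_{j≠i}(α_i − α_j))^{−1} mod 11.
  i = 1 (α = 8): (8−2)(8−6)(8−5)(8−4) = 6·2·3·4 = 144 ≡ 1, so v_1 = 1^{−1} = 1 (mod 11).
  i = 2 (α = 2): (2−8)(2−6)(2−5)(2−4) = (−6)·(−4)·(−3)·(−2) = 144 ≡ 1, so v_2 = 1^{−1} = 1 (mod 11).
  i = 3 (α = 6): (6−8)(6−2)(6−5)(6−4) = (−2)·4·1·2 = −16 ≡ 6, so v_3 = 6^{−1} = 2 (mod 11).
  i = 4 (α = 5): (5−8)(5−2)(5−6)(5−4) = (−3)·3·(−1)·1 = 9 ≡ 9, so v_4 = 9^{−1} = 5 (mod 11).
  i = 5 (α = 4): (4−8)(4−2)(4−6)(4−5) = (−4)·2·(−2)·(−1) = −16 ≡ 6, so v_5 = 6^{−1} = 2 (mod 11).
  v = [1, 1, 2, 5, 2].
Step 2: syndromes of r = [6, 9, 3, 2, 8] (all sums mod 11).
  S_0 = Σ v_i r_i = 1·6 + 1·9 + 2·3 + 5·2 + 2·8 = 47 ≡ 3.
  S_1 = Σ v_i α_i r_i = 1·8·6 + 1·2·9 + 2·6·3 + 5·5·2 + 2·4·8 = 216 ≡ 7.
  α_i^2 mod 11 = [9, 4, 3, 3, 5].
  S_2 = Σ v_i α_i^2 r_i = 1·9·6 + 1·4·9 + 2·3·3 + 5·3·2 + 2·5·8 = 218 ≡ 9.
  S = (3, 7, 9) ≠ 0, so r is not a codeword (an error is present).
Step 3: locate the error. For a single error e at position i, S_ℓ = v_i·e·α_i^ℓ, so α_err = S_1/S_0.
  S_0^{−1} = 3^{−1} = 4 (mod 11), so α_err = 7·4 = 28 ≡ 6 = α_3. Error position i = 3.
  Consistency check: S_2/S_1 = 9·8 = 72 ≡ 6 = α_err ✓ (single-error assumption holds).
Step 4: error magnitude e = S_0/v_3 = S_0·∏_{j≠3}(α_3 − α_j) = 3·6 = 18 ≡ 7 (mod 11).
Step 5: correct position 3: c_3 = r_3 − e = 3 − 7 ≡ 7 (mod 11). Hence c = [6, 9, 7, 2, 8].
  Check: interpolating c through the α_i gives m(x) = 10 + 5·x (degree < 2) with m(α_i) = c_i for every i, so c is indeed a codeword.


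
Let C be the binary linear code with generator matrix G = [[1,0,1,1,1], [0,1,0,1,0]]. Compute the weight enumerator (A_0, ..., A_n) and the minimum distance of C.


Weight distribution: A_0 = 1, A_2 = 1, A_4 = 2. Minimum distance d = 2.

Enumerate all 2^2 = 4 messages m ∈ F_2^2.
For each, compute codeword c = mG in F_2^5, then tally its weight.
  m = 00 → c = 00000, weight = 0.
  m = 10 → c = 10111, weight = 4.
  m = 01 → c = 01010, weight = 2.
  m = 11 → c = 11101, weight = 4.
Tally weights:
  weight 0: 1 codewords.
  weight 2: 1 codewords.
  weight 4: 2 codewords.
Minimum distance d = smallest w > 0 with A_w > 0 = 2.
Sanity: Σ A_w = 4 = 2^2 = 4 ✓.


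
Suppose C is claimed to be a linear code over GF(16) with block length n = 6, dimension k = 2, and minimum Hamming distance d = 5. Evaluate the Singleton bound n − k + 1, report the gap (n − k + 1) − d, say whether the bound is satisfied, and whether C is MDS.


Singleton RHS = n − k + 1 = 5, slack = 0, bound satisfied, MDS.

Singleton bound: d ≤ n − k + 1.
Here n = 6, k = 2, so n − k + 1 = 5.
Given d = 5, check d ≤ 5: YES.
Slack = (n − k + 1) − d = 0.
The code is MDS (slack = 0).
Description: the claimed parameters are [6, 2, 5]_16; such a code would be MDS (meets Singleton bound).


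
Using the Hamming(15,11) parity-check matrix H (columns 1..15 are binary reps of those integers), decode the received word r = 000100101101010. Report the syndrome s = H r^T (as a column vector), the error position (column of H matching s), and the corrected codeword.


s = (0, 0, 1, 0)^T, error position = 2, corrected codeword c = 010100101101010

Compute s = H r^T mod 2 one row at a time:
  s_1 = 0 + 1 + 1 + 0 + 1 + 0 + 1 + 0 = 4 ≡ 0 (mod 2).
  s_2 = 1 + 0 + 0 + 1 + 1 + 0 + 1 + 0 = 4 ≡ 0 (mod 2).
  s_3 = 0 + 0 + 0 + 1 + 1 + 0 + 1 + 0 = 3 ≡ 1 (mod 2).
  s_4 = 0 + 0 + 0 + 1 + 1 + 0 + 0 + 0 = 2 ≡ 0 (mod 2).
s = (0, 0, 1, 0)^T — this equals column 2 of H (binary 0010), so error is at position 2.
Correct: flip bit 2 of r = 000100101101010 to get c = 010100101101010.


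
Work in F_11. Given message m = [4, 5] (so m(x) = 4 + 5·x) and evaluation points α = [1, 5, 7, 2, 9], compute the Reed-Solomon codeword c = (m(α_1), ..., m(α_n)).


c = [9, 7, 6, 3, 5]

Message polynomial: m(x) = 4 + 5·x (mod 11).
For each evaluation point α_i, compute m(α_i) mod 11:
  α_1 = 1: Horner steps 5 → 9, so m(1) = 9.
  α_2 = 5: Horner steps 5 → 7, so m(5) = 7.
  α_3 = 7: Horner steps 5 → 6, so m(7) = 6.
  α_4 = 2: Horner steps 5 → 3, so m(2) = 3.
  α_5 = 9: Horner steps 5 → 5, so m(9) = 5.
Codeword c = [9, 7, 6, 3, 5] ∈ F_11^5.


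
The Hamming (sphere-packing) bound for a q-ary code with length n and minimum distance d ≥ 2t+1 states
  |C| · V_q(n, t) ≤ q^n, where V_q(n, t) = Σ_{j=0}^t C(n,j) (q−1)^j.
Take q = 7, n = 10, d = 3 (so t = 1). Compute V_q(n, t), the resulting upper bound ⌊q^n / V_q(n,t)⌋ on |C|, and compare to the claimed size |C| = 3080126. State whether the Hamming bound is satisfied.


V_q(n, t) = 61, q^n = 282475249, Hamming bound = 4630741, |C| = 3080126 ≤ bound (satisfied).

Step 1: Compute V_q(n, t) = Σ_{j=0}^1 C(n, j) (q−1)^j.
  j = 0: C(10,0)·(6)^0 = 1·1 = 1.
  j = 1: C(10,1)·(6)^1 = 10·6 = 60.
  V_q(n, t) = 1 + 60 = 61.
Step 2: q^n = 7^10 = 282475249.
Step 3: Hamming bound ⌊q^n / V_q(n,t)⌋ = ⌊282475249/61⌋ = 4630741.
Step 4: Compare |C| = 3080126 to 4630741: satisfied.
The claimed |C| lies below the Hamming bound.


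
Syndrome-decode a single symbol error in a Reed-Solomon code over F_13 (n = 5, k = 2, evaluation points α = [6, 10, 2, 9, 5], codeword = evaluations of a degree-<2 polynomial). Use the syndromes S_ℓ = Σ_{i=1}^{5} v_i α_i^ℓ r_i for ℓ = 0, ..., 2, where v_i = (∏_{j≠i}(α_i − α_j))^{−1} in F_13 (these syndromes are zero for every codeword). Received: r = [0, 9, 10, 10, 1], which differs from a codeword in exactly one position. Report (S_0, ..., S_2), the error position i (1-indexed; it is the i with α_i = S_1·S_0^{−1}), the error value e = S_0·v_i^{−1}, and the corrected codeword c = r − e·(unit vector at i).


S = (5, 10, 7), error at position 3, error magnitude e = 6, c = [0, 9, 4, 10, 1].

Step 1: column multipliers v_i = (∏_{j≠i}(α_i − α_j))^{−1} mod 13.
  i = 1 (α = 6): (6−10)(6−2)(6−9)(6−5) = (−4)·4·(−3)·1 = 48 ≡ 9, so v_1 = 9^{−1} = 3 (mod 13).
  i = 2 (α = 10): (10−6)(10−2)(10−9)(10−5) = 4·8·1·5 = 160 ≡ 4, so v_2 = 4^{−1} = 10 (mod 13).
  i = 3 (α = 2): (2−6)(2−10)(2−9)(2−5) = (−4)·(−8)·(−7)·(−3) = 672 ≡ 9, so v_3 = 9^{−1} = 3 (mod 13).
  i = 4 (α = 9): (9−6)(9−10)(9−2)(9−5) = 3·(−1)·7·4 = −84 ≡ 7, so v_4 = 7^{−1} = 2 (mod 13).
  i = 5 (α = 5): (5−6)(5−10)(5−2)(5−9) = (−1)·(−5)·3·(−4) = −60 ≡ 5, so v_5 = 5^{−1} = 8 (mod 13).
  v = [3, 10, 3, 2, 8].
Step 2: syndromes of r = [0, 9, 10, 10, 1] (all sums mod 13).
  S_0 = Σ v_i r_i = 3·0 + 10·9 + 3·10 + 2·10 + 8·1 = 148 ≡ 5.
  S_1 = Σ v_i α_i r_i = 3·6·0 + 10·10·9 + 3·2·10 + 2·9·10 + 8·5·1 = 1180 ≡ 10.
  α_i^2 mod 13 = [10, 9, 4, 3, 12].
  S_2 = Σ v_i α_i^2 r_i = 3·10·0 + 10·9·9 + 3·4·10 + 2·3·10 + 8·12·1 = 1086 ≡ 7.
  S = (5, 10, 7) ≠ 0, so r is not a codeword (an error is present).
Step 3: locate the error. For a single error e at position i, S_ℓ = v_i·e·α_i^ℓ, so α_err = S_1/S_0.
  S_0^{−1} = 5^{−1} = 8 (mod 13), so α_err = 10·8 = 80 ≡ 2 = α_3. Error position i = 3.
  Consistency check: S_2/S_1 = 7·4 = 28 ≡ 2 = α_err ✓ (single-error assumption holds).
Step 4: error magnitude e = S_0/v_3 = S_0·∏_{j≠3}(α_3 − α_j) = 5·9 = 45 ≡ 6 (mod 13).
Step 5: correct position 3: c_3 = r_3 − e = 10 − 6 ≡ 4 (mod 13). Hence c = [0, 9, 4, 10, 1].
  Check: interpolating c through the α_i gives m(x) = 6 + 12·x (degree < 2) with m(α_i) = c_i for every i, so c is indeed a codeword.


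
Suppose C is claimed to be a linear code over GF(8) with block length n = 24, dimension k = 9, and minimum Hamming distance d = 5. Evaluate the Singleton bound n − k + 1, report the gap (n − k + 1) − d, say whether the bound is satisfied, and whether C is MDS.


Singleton RHS = n − k + 1 = 16, slack = 11, bound satisfied, not MDS.

Singleton bound: d ≤ n − k + 1.
Here n = 24, k = 9, so n − k + 1 = 16.
Given d = 5, check d ≤ 16: YES.
Slack = (n − k + 1) − d = 11.
The code is NOT MDS (slack = 11 > 0).
Description: the claimed parameters are [24, 9, 5]_8; such a code would be non-MDS.


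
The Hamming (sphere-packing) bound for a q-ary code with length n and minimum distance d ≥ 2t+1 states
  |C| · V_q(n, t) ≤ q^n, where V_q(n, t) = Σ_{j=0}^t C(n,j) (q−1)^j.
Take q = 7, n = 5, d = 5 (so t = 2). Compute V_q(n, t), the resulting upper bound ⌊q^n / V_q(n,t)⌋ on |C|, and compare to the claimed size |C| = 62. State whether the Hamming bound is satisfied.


V_q(n, t) = 391, q^n = 16807, Hamming bound = 42, |C| = 62 > bound (violated).

Step 1: Compute V_q(n, t) = Σ_{j=0}^2 C(n, j) (q−1)^j.
  j = 0: C(5,0)·(6)^0 = 1·1 = 1.
  j = 1: C(5,1)·(6)^1 = 5·6 = 30.
  j = 2: C(5,2)·(6)^2 = 10·36 = 360.
  V_q(n, t) = 1 + 30 + 360 = 391.
Step 2: q^n = 7^5 = 16807.
Step 3: Hamming bound ⌊q^n / V_q(n,t)⌋ = ⌊16807/391⌋ = 42.
Step 4: Compare |C| = 62 to 42: violated.
The claimed |C| lies above the Hamming bound, so no 7-ary code of length 5 with d ≥ 5 can have 62 codewords.


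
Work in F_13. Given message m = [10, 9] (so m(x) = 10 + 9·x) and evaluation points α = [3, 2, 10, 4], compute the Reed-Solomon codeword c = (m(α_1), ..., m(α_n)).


c = [11, 2, 9, 7]

Message polynomial: m(x) = 10 + 9·x (mod 13).
For each evaluation point α_i, compute m(α_i) mod 13:
  α_1 = 3: Horner steps 9 → 11, so m(3) = 11.
  α_2 = 2: Horner steps 9 → 2, so m(2) = 2.
  α_3 = 10: Horner steps 9 → 9, so m(10) = 9.
  α_4 = 4: Horner steps 9 → 7, so m(4) = 7.
Codeword c = [11, 2, 9, 7] ∈ F_13^4.


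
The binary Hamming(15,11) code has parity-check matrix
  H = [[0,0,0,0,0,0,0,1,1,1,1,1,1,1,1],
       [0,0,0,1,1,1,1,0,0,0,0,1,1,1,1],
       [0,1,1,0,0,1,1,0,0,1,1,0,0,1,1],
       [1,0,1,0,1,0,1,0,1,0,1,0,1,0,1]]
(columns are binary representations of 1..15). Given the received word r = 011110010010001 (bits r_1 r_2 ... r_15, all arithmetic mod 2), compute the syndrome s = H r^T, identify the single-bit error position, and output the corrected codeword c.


s = (1, 1, 0, 0)^T, error position = 12, corrected codeword c = 011110010011001

Compute s = H r^T mod 2 one row at a time:
  s_1 = 1 + 0 + 0 + 1 + 0 + 0 + 0 + 1 = 3 ≡ 1 (mod 2).
  s_2 = 1 + 1 + 0 + 0 + 0 + 0 + 0 + 1 = 3 ≡ 1 (mod 2).
  s_3 = 1 + 1 + 0 + 0 + 0 + 1 + 0 + 1 = 4 ≡ 0 (mod 2).
  s_4 = 0 + 1 + 1 + 0 + 0 + 1 + 0 + 1 = 4 ≡ 0 (mod 2).
s = (1, 1, 0, 0)^T — this equals column 12 of H (binary 1100), so error is at position 12.
Correct: flip bit 12 of r = 011110010010001 to get c = 011110010011001.


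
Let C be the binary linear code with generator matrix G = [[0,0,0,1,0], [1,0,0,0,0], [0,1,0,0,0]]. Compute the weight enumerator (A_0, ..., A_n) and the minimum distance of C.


Weight distribution: A_0 = 1, A_1 = 3, A_2 = 3, A_3 = 1. Minimum distance d = 1.

Enumerate all 2^3 = 8 messages m ∈ F_2^3.
For each, compute codeword c = mG in F_2^5, then tally its weight.
  m = 000 → c = 00000, weight = 0.
  m = 100 → c = 00010, weight = 1.
  m = 010 → c = 10000, weight = 1.
  m = 110 → c = 10010, weight = 2.
  m = 001 → c = 01000, weight = 1.
  m = 101 → c = 01010, weight = 2.
  m = 011 → c = 11000, weight = 2.
  m = 111 → c = 11010, weight = 3.
Tally weights:
  weight 0: 1 codewords.
  weight 1: 3 codewords.
  weight 2: 3 codewords.
  weight 3: 1 codewords.
Minimum distance d = smallest w > 0 with A_w > 0 = 1.
Sanity: Σ A_w = 8 = 2^3 = 8 ✓.


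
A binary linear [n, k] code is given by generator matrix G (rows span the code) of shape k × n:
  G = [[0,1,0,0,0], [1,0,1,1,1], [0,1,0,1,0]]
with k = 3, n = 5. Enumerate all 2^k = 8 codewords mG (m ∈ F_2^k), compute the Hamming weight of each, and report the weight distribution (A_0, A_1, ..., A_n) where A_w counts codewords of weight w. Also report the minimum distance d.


Weight distribution: A_0 = 1, A_1 = 2, A_2 = 1, A_3 = 1, A_4 = 2, A_5 = 1. Minimum distance d = 1.

Enumerate all 2^3 = 8 messages m ∈ F_2^3.
For each, compute codeword c = mG in F_2^5, then tally its weight.
  m = 000 → c = 00000, weight = 0.
  m = 100 → c = 01000, weight = 1.
  m = 010 → c = 10111, weight = 4.
  m = 110 → c = 11111, weight = 5.
  m = 001 → c = 01010, weight = 2.
  m = 101 → c = 00010, weight = 1.
  m = 011 → c = 11101, weight = 4.
  m = 111 → c = 10101, weight = 3.
Tally weights:
  weight 0: 1 codewords.
  weight 1: 2 codewords.
  weight 2: 1 codewords.
  weight 3: 1 codewords.
  weight 4: 2 codewords.
  weight 5: 1 codewords.
Minimum distance d = smallest w > 0 with A_w > 0 = 1.
Sanity: Σ A_w = 8 = 2^3 = 8 ✓.


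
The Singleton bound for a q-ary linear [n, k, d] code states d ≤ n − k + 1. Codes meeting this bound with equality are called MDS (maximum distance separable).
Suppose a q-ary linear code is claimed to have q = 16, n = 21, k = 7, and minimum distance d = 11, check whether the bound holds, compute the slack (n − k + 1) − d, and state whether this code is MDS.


Singleton RHS = n − k + 1 = 15, slack = 4, bound satisfied, not MDS.

Singleton bound: d ≤ n − k + 1.
Here n = 21, k = 7, so n − k + 1 = 15.
Given d = 11, check d ≤ 15: YES.
Slack = (n − k + 1) − d = 4.
The code is NOT MDS (slack = 4 > 0).
Description: the claimed parameters are [21, 7, 11]_16; such a code would be non-MDS.


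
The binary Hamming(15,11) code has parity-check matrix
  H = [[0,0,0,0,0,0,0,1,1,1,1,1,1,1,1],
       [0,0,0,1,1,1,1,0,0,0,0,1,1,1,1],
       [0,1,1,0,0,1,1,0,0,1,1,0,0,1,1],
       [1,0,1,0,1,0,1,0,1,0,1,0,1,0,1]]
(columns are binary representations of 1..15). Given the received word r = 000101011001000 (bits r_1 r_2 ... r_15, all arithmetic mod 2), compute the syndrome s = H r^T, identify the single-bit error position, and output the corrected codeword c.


s = (1, 1, 1, 1)^T, error position = 15, corrected codeword c = 000101011001001

Compute s = H r^T mod 2 one row at a time:
  s_1 = 1 + 1 + 0 + 0 + 1 + 0 + 0 + 0 = 3 ≡ 1 (mod 2).
  s_2 = 1 + 0 + 1 + 0 + 1 + 0 + 0 + 0 = 3 ≡ 1 (mod 2).
  s_3 = 0 + 0 + 1 + 0 + 0 + 0 + 0 + 0 = 1 ≡ 1 (mod 2).
  s_4 = 0 + 0 + 0 + 0 + 1 + 0 + 0 + 0 = 1 ≡ 1 (mod 2).
s = (1, 1, 1, 1)^T — this equals column 15 of H (binary 1111), so error is at position 15.
Correct: flip bit 15 of r = 000101011001000 to get c = 000101011001001.


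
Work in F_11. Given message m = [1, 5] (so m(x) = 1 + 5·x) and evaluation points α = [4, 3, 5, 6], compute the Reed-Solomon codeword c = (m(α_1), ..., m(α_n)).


c = [10, 5, 4, 9]

Message polynomial: m(x) = 1 + 5·x (mod 11).
For each evaluation point α_i, compute m(α_i) mod 11:
  α_1 = 4: Horner steps 5 → 10, so m(4) = 10.
  α_2 = 3: Horner steps 5 → 5, so m(3) = 5.
  α_3 = 5: Horner steps 5 → 4, so m(5) = 4.
  α_4 = 6: Horner steps 5 → 9, so m(6) = 9.
Codeword c = [10, 5, 4, 9] ∈ F_11^4.


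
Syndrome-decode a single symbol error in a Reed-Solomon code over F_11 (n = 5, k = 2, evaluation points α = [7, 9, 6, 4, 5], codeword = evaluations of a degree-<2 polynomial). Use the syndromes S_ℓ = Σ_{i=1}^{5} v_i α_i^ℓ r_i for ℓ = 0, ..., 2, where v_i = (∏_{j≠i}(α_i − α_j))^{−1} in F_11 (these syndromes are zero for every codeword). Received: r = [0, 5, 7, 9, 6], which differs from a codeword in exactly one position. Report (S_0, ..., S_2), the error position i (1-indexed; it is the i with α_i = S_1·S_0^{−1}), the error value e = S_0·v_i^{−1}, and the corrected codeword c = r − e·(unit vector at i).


S = (8, 4, 2), error at position 3, error magnitude e = 4, c = [0, 5, 3, 9, 6].

Step 1: column multipliers v_i = (∏_{j≠i}(α_i − α_j))^{−1} mod 11.
  i = 1 (α = 7): (7−9)(7−6)(7−4)(7−5) = (−2)·1·3·2 = −12 ≡ 10, so v_1 = 10^{−1} = 10 (mod 11).
  i = 2 (α = 9): (9−7)(9−6)(9−4)(9−5) = 2·3·5·4 = 120 ≡ 10, so v_2 = 10^{−1} = 10 (mod 11).
  i = 3 (α = 6): (6−7)(6−9)(6−4)(6−5) = (−1)·(−3)·2·1 = 6 ≡ 6, so v_3 = 6^{−1} = 2 (mod 11).
  i = 4 (α = 4): (4−7)(4−9)(4−6)(4−5) = (−3)·(−5)·(−2)·(−1) = 30 ≡ 8, so v_4 = 8^{−1} = 7 (mod 11).
  i = 5 (α = 5): (5−7)(5−9)(5−6)(5−4) = (−2)·(−4)·(−1)·1 = −8 ≡ 3, so v_5 = 3^{−1} = 4 (mod 11).
  v = [10, 10, 2, 7, 4].
Step 2: syndromes of r = [0, 5, 7, 9, 6] (all sums mod 11).
  S_0 = Σ v_i r_i = 10·0 + 10·5 + 2·7 + 7·9 + 4·6 = 151 ≡ 8.
  S_1 = Σ v_i α_i r_i = 10·7·0 + 10·9·5 + 2·6·7 + 7·4·9 + 4·5·6 = 906 ≡ 4.
  α_i^2 mod 11 = [5, 4, 3, 5, 3].
  S_2 = Σ v_i α_i^2 r_i = 10·5·0 + 10·4·5 + 2·3·7 + 7·5·9 + 4·3·6 = 629 ≡ 2.
  S = (8, 4, 2) ≠ 0, so r is not a codeword (an error is present).
Step 3: locate the error. For a single error e at position i, S_ℓ = v_i·e·α_i^ℓ, so α_err = S_1/S_0.
  S_0^{−1} = 8^{−1} = 7 (mod 11), so α_err = 4·7 = 28 ≡ 6 = α_3. Error position i = 3.
  Consistency check: S_2/S_1 = 2·3 = 6 ≡ 6 = α_err ✓ (single-error assumption holds).
Step 4: error magnitude e = S_0/v_3 = S_0·∏_{j≠3}(α_3 − α_j) = 8·6 = 48 ≡ 4 (mod 11).
Step 5: correct position 3: c_3 = r_3 − e = 7 − 4 ≡ 3 (mod 11). Hence c = [0, 5, 3, 9, 6].
  Check: interpolating c through the α_i gives m(x) = 10 + 8·x (degree < 2) with m(α_i) = c_i for every i, so c is indeed a codeword.


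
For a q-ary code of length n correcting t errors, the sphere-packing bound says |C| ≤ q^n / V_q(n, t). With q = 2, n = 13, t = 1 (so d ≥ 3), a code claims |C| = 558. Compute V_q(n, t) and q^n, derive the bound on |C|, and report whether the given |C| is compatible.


V_q(n, t) = 14, q^n = 8192, Hamming bound = 585, |C| = 558 ≤ bound (satisfied).

Step 1: Compute V_q(n, t) = Σ_{j=0}^1 C(n, j) (q−1)^j.
  j = 0: C(13,0)·(1)^0 = 1·1 = 1.
  j = 1: C(13,1)·(1)^1 = 13·1 = 13.
  V_q(n, t) = 1 + 13 = 14.
Step 2: q^n = 2^13 = 8192.
Step 3: Hamming bound ⌊q^n / V_q(n,t)⌋ = ⌊8192/14⌋ = 585.
Step 4: Compare |C| = 558 to 585: satisfied.
The claimed |C| lies below the Hamming bound.


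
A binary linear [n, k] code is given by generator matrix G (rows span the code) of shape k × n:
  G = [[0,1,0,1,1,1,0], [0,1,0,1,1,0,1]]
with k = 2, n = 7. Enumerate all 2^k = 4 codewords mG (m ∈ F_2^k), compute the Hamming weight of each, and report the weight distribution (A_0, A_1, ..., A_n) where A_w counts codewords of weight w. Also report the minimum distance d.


Weight distribution: A_0 = 1, A_2 = 1, A_4 = 2. Minimum distance d = 2.

Enumerate all 2^2 = 4 messages m ∈ F_2^2.
For each, compute codeword c = mG in F_2^7, then tally its weight.
  m = 00 → c = 0000000, weight = 0.
  m = 10 → c = 0101110, weight = 4.
  m = 01 → c = 0101101, weight = 4.
  m = 11 → c = 0000011, weight = 2.
Tally weights:
  weight 0: 1 codewords.
  weight 2: 1 codewords.
  weight 4: 2 codewords.
Minimum distance d = smallest w > 0 with A_w > 0 = 2.
Sanity: Σ A_w = 4 = 2^2 = 4 ✓.


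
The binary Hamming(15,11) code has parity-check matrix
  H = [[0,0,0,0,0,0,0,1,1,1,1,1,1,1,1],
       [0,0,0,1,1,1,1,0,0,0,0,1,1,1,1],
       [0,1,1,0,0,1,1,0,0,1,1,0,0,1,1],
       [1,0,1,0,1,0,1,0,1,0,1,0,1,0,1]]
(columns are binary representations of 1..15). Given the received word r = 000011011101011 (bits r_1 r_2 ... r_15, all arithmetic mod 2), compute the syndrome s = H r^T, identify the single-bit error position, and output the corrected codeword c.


s = (0, 1, 0, 1)^T, error position = 5, corrected codeword c = 000001011101011

Compute s = H r^T mod 2 one row at a time:
  s_1 = 1 + 1 + 1 + 0 + 1 + 0 + 1 + 1 = 6 ≡ 0 (mod 2).
  s_2 = 0 + 1 + 1 + 0 + 1 + 0 + 1 + 1 = 5 ≡ 1 (mod 2).
  s_3 = 0 + 0 + 1 + 0 + 1 + 0 + 1 + 1 = 4 ≡ 0 (mod 2).
  s_4 = 0 + 0 + 1 + 0 + 1 + 0 + 0 + 1 = 3 ≡ 1 (mod 2).
s = (0, 1, 0, 1)^T — this equals column 5 of H (binary 0101), so error is at position 5.
Correct: flip bit 5 of r = 000011011101011 to get c = 000001011101011.


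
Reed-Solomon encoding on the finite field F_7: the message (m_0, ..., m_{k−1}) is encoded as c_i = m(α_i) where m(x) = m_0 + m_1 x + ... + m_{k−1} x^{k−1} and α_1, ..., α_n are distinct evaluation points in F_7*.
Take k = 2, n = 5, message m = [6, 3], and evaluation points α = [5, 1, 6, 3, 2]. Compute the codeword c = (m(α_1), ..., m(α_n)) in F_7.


c = [0, 2, 3, 1, 5]

Message polynomial: m(x) = 6 + 3·x (mod 7).
For each evaluation point α_i, compute m(α_i) mod 7:
  α_1 = 5: Horner steps 3 → 0, so m(5) = 0.
  α_2 = 1: Horner steps 3 → 2, so m(1) = 2.
  α_3 = 6: Horner steps 3 → 3, so m(6) = 3.
  α_4 = 3: Horner steps 3 → 1, so m(3) = 1.
  α_5 = 2: Horner steps 3 → 5, so m(2) = 5.
Codeword c = [0, 2, 3, 1, 5] ∈ F_7^5.


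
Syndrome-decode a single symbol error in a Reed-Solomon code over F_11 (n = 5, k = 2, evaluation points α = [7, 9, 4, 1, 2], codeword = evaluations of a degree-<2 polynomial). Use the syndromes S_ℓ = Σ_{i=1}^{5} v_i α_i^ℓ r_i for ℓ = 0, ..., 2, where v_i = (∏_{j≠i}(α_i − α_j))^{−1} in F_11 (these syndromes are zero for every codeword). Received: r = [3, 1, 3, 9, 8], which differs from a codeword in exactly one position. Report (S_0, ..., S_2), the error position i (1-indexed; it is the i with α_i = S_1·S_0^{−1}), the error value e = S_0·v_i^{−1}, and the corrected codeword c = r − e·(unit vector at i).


S = (4, 5, 9), error at position 3, error magnitude e = 8, c = [3, 1, 6, 9, 8].

Step 1: column multipliers v_i = (∏_{j≠i}(α_i − α_j))^{−1} mod 11.
  i = 1 (α = 7): (7−9)(7−4)(7−1)(7−2) = (−2)·3·6·5 = −180 ≡ 7, so v_1 = 7^{−1} = 8 (mod 11).
  i = 2 (α = 9): (9−7)(9−4)(9−1)(9−2) = 2·5·8·7 = 560 ≡ 10, so v_2 = 10^{−1} = 10 (mod 11).
  i = 3 (α = 4): (4−7)(4−9)(4−1)(4−2) = (−3)·(−5)·3·2 = 90 ≡ 2, so v_3 = 2^{−1} = 6 (mod 11).
  i = 4 (α = 1): (1−7)(1−9)(1−4)(1−2) = (−6)·(−8)·(−3)·(−1) = 144 ≡ 1, so v_4 = 1^{−1} = 1 (mod 11).
  i = 5 (α = 2): (2−7)(2−9)(2−4)(2−1) = (−5)·(−7)·(−2)·1 = −70 ≡ 7, so v_5 = 7^{−1} = 8 (mod 11).
  v = [8, 10, 6, 1, 8].
Step 2: syndromes of r = [3, 1, 3, 9, 8] (all sums mod 11).
  S_0 = Σ v_i r_i = 8·3 + 10·1 + 6·3 + 1·9 + 8·8 = 125 ≡ 4.
  S_1 = Σ v_i α_i r_i = 8·7·3 + 10·9·1 + 6·4·3 + 1·1·9 + 8·2·8 = 467 ≡ 5.
  α_i^2 mod 11 = [5, 4, 5, 1, 4].
  S_2 = Σ v_i α_i^2 r_i = 8·5·3 + 10·4·1 + 6·5·3 + 1·1·9 + 8·4·8 = 515 ≡ 9.
  S = (4, 5, 9) ≠ 0, so r is not a codeword (an error is present).
Step 3: locate the error. For a single error e at position i, S_ℓ = v_i·e·α_i^ℓ, so α_err = S_1/S_0.
  S_0^{−1} = 4^{−1} = 3 (mod 11), so α_err = 5·3 = 15 ≡ 4 = α_3. Error position i = 3.
  Consistency check: S_2/S_1 = 9·9 = 81 ≡ 4 = α_err ✓ (single-error assumption holds).
Step 4: error magnitude e = S_0/v_3 = S_0·∏_{j≠3}(α_3 − α_j) = 4·2 = 8 ≡ 8 (mod 11).
Step 5: correct position 3: c_3 = r_3 − e = 3 − 8 ≡ 6 (mod 11). Hence c = [3, 1, 6, 9, 8].
  Check: interpolating c through the α_i gives m(x) = 10 + 10·x (degree < 2) with m(α_i) = c_i for every i, so c is indeed a codeword.
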